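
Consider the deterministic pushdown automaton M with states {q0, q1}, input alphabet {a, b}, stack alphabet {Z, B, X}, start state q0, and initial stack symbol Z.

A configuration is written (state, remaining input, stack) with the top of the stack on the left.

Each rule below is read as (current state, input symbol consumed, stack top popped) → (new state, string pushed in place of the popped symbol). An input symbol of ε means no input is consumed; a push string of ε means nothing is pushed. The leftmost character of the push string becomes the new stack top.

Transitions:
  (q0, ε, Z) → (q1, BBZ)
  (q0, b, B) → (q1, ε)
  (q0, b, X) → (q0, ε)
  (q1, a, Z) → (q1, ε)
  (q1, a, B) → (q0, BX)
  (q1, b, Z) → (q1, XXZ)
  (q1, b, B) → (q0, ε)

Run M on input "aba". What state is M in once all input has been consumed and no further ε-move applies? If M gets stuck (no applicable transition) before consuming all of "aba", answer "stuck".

(q0, aba, Z)
  ε-move, top Z: go to q1, push BBZ → (q1, aba, BBZ)
  read a, top B: go to q0, push BX → (q0, ba, BXBZ)
  read b, top B: go to q1, push ε → (q1, a, XBZ)
No transition for (q1, a, top X); M blocks with input a remaining.

stuck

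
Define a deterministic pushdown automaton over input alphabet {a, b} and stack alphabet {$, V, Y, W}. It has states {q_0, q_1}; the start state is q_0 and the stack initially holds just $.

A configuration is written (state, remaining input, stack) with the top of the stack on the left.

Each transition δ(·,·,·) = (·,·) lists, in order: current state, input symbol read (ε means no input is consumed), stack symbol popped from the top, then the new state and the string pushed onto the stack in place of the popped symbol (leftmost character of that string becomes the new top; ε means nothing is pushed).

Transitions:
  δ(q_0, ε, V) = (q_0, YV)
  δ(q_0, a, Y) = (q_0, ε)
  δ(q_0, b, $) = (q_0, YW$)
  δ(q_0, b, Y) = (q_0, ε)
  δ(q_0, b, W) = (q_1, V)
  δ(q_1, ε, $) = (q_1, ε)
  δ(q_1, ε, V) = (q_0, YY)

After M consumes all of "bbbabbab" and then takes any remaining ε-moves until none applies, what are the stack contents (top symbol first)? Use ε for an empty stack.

(q_0, bbbabbab, $)
  read b, top $: go to q_0, push YW$ → (q_0, bbabbab, YW$)
  read b, top Y: go to q_0, push ε → (q_0, babbab, W$)
  read b, top W: go to q_1, push V → (q_1, abbab, V$)
  ε-move, top V: go to q_0, push YY → (q_0, abbab, YY$)
  read a, top Y: go to q_0, push ε → (q_0, bbab, Y$)
  read b, top Y: go to q_0, push ε → (q_0, bab, $)
  read b, top $: go to q_0, push YW$ → (q_0, ab, YW$)
  read a, top Y: go to q_0, push ε → (q_0, b, W$)
  read b, top W: go to q_1, push V → (q_1, ε, V$)
  ε-move, top V: go to q_0, push YY → (q_0, ε, YY$)
All input consumed in state q_0 with stack YY$.

YY$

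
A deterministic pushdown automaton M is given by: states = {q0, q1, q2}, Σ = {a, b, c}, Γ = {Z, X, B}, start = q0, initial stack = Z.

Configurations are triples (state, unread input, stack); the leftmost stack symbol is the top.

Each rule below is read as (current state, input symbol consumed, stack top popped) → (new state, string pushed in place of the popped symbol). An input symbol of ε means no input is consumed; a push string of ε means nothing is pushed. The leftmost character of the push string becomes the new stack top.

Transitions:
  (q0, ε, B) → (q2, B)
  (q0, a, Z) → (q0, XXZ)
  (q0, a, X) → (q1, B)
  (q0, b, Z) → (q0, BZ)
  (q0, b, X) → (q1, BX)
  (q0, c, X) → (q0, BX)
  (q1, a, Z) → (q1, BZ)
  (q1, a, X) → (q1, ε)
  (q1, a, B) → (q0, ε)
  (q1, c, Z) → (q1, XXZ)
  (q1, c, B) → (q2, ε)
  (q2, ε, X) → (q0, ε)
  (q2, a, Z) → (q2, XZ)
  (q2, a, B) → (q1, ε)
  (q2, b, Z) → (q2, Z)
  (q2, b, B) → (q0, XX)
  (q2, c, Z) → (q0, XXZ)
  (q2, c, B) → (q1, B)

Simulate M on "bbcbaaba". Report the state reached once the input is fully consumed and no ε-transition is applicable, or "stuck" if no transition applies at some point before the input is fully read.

(q0, bbcbaaba, Z)
  read b, top Z: go to q0, push BZ → (q0, bcbaaba, BZ)
  ε-move, top B: go to q2, push B → (q2, bcbaaba, BZ)
  read b, top B: go to q0, push XX → (q0, cbaaba, XXZ)
  read c, top X: go to q0, push BX → (q0, baaba, BXXZ)
  ε-move, top B: go to q2, push B → (q2, baaba, BXXZ)
  read b, top B: go to q0, push XX → (q0, aaba, XXXXZ)
  read a, top X: go to q1, push B → (q1, aba, BXXXZ)
  read a, top B: go to q0, push ε → (q0, ba, XXXZ)
  read b, top X: go to q1, push BX → (q1, a, BXXXZ)
  read a, top B: go to q0, push ε → (q0, ε, XXXZ)
All input consumed; M is in state q0.

q0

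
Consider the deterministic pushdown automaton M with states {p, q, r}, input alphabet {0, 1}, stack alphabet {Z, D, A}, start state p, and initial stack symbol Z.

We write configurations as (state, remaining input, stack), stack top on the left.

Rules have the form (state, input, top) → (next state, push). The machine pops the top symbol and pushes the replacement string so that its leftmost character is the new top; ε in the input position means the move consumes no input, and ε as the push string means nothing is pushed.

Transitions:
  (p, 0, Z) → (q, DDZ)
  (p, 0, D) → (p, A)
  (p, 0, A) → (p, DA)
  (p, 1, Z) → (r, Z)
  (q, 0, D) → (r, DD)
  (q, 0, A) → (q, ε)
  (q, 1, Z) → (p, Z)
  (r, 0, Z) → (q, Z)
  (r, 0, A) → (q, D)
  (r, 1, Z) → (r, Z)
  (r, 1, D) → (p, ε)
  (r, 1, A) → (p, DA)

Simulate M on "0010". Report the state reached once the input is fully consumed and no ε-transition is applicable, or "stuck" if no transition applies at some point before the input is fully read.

p

(p, 0010, Z)
  read 0, top Z: go to q, push DDZ → (q, 010, DDZ)
  read 0, top D: go to r, push DD → (r, 10, DDDZ)
  read 1, top D: go to p, push ε → (p, 0, DDZ)
  read 0, top D: go to p, push A → (p, ε, ADZ)
All input consumed; M is in state p.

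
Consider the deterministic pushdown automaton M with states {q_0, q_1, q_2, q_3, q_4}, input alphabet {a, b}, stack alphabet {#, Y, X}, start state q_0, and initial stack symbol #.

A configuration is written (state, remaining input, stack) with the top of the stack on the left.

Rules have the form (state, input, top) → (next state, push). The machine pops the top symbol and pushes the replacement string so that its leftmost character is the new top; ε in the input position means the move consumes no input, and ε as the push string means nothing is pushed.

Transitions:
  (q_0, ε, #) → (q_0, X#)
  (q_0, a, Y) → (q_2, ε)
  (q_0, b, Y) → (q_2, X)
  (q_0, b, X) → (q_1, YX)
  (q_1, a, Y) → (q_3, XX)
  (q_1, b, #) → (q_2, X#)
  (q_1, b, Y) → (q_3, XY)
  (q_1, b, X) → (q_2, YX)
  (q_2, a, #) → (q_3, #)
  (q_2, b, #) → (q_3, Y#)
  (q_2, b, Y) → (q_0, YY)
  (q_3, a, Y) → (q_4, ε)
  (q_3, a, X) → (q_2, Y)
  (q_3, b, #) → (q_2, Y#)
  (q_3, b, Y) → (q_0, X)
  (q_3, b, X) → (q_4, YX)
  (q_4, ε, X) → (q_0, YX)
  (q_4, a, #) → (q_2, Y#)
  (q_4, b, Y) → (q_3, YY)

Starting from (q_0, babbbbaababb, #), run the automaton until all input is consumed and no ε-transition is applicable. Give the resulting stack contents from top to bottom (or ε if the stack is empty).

XYXXYXXX#

(q_0, babbbbaababb, #) ⊢ (q_0, babbbbaababb, X#) ⊢ (q_1, abbbbaababb, YX#) ⊢ (q_3, bbbbaababb, XXX#) ⊢ (q_4, bbbaababb, YXXX#) ⊢ (q_3, bbaababb, YYXXX#) ⊢ (q_0, baababb, XYXXX#) ⊢ (q_1, aababb, YXYXXX#) ⊢ (q_3, ababb, XXXYXXX#) ⊢ (q_2, babb, YXXYXXX#) ⊢ (q_0, abb, YYXXYXXX#) ⊢ (q_2, bb, YXXYXXX#) ⊢ (q_0, b, YYXXYXXX#) ⊢ (q_2, ε, XYXXYXXX#)
All input consumed in state q_2 with stack XYXXYXXX#.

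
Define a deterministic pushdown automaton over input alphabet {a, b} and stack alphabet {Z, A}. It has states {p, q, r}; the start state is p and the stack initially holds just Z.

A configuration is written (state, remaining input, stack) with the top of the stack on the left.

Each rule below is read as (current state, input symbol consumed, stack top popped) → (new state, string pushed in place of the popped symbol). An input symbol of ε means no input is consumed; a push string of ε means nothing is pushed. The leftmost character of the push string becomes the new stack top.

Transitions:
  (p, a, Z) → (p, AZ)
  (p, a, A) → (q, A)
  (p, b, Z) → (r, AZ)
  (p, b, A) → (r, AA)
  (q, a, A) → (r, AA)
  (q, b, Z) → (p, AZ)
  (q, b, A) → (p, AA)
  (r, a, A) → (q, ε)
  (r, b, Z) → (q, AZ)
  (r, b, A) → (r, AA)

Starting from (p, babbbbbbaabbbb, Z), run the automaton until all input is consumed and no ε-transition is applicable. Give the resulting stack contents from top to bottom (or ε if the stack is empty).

(p, babbbbbbaabbbb, Z)
  read b, top Z: go to r, push AZ → (r, abbbbbbaabbbb, AZ)
  read a, top A: go to q, push ε → (q, bbbbbbaabbbb, Z)
  read b, top Z: go to p, push AZ → (p, bbbbbaabbbb, AZ)
  read b, top A: go to r, push AA → (r, bbbbaabbbb, AAZ)
  read b, top A: go to r, push AA → (r, bbbaabbbb, AAAZ)
  read b, top A: go to r, push AA → (r, bbaabbbb, AAAAZ)
  read b, top A: go to r, push AA → (r, baabbbb, AAAAAZ)
  read b, top A: go to r, push AA → (r, aabbbb, AAAAAAZ)
  read a, top A: go to q, push ε → (q, abbbb, AAAAAZ)
  read a, top A: go to r, push AA → (r, bbbb, AAAAAAZ)
  read b, top A: go to r, push AA → (r, bbb, AAAAAAAZ)
  read b, top A: go to r, push AA → (r, bb, AAAAAAAAZ)
  read b, top A: go to r, push AA → (r, b, AAAAAAAAAZ)
  read b, top A: go to r, push AA → (r, ε, AAAAAAAAAAZ)
All input consumed in state r with stack AAAAAAAAAAZ.

AAAAAAAAAAZ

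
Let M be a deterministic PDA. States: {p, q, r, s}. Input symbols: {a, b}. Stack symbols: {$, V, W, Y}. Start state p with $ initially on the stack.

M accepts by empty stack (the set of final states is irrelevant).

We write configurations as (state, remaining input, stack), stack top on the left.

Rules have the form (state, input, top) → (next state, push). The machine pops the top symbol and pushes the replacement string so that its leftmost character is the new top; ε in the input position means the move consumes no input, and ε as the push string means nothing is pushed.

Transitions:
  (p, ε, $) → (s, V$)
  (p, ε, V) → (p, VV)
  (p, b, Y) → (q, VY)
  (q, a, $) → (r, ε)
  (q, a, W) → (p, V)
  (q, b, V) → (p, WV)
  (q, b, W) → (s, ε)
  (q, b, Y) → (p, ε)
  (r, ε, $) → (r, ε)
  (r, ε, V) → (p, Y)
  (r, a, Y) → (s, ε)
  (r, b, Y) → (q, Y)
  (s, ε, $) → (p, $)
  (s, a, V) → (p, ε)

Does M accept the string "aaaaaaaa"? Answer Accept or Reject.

Reject

(p, aaaaaaaa, $)
  ε-move, top $: go to s, push V$ → (s, aaaaaaaa, V$)
  read a, top V: go to p, push ε → (p, aaaaaaa, $)
  ε-move, top $: go to s, push V$ → (s, aaaaaaa, V$)
  read a, top V: go to p, push ε → (p, aaaaaa, $)
  ε-move, top $: go to s, push V$ → (s, aaaaaa, V$)
  read a, top V: go to p, push ε → (p, aaaaa, $)
  ε-move, top $: go to s, push V$ → (s, aaaaa, V$)
  read a, top V: go to p, push ε → (p, aaaa, $)
  ε-move, top $: go to s, push V$ → (s, aaaa, V$)
  read a, top V: go to p, push ε → (p, aaa, $)
  ε-move, top $: go to s, push V$ → (s, aaa, V$)
  read a, top V: go to p, push ε → (p, aa, $)
  ε-move, top $: go to s, push V$ → (s, aa, V$)
  read a, top V: go to p, push ε → (p, a, $)
  ε-move, top $: go to s, push V$ → (s, a, V$)
  read a, top V: go to p, push ε → (p, ε, $)
  ε-move, top $: go to s, push V$ → (s, ε, V$)
All input consumed; stack is V$, not empty, and no further ε-move applies.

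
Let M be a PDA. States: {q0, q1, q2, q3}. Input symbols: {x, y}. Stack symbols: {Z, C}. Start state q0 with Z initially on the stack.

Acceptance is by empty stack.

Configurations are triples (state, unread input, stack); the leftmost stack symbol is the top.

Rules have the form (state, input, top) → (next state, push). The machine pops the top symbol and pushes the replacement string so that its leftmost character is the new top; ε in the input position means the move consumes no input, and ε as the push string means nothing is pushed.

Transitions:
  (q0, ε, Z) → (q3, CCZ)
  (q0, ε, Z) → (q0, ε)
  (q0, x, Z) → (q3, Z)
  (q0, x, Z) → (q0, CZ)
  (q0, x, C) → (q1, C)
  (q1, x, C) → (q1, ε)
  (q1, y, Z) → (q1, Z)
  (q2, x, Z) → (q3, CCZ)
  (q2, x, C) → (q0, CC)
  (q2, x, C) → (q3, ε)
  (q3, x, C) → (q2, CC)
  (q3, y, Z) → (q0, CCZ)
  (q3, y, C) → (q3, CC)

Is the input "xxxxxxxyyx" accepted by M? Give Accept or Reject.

Reject

No computation consumes all input and empties the stack.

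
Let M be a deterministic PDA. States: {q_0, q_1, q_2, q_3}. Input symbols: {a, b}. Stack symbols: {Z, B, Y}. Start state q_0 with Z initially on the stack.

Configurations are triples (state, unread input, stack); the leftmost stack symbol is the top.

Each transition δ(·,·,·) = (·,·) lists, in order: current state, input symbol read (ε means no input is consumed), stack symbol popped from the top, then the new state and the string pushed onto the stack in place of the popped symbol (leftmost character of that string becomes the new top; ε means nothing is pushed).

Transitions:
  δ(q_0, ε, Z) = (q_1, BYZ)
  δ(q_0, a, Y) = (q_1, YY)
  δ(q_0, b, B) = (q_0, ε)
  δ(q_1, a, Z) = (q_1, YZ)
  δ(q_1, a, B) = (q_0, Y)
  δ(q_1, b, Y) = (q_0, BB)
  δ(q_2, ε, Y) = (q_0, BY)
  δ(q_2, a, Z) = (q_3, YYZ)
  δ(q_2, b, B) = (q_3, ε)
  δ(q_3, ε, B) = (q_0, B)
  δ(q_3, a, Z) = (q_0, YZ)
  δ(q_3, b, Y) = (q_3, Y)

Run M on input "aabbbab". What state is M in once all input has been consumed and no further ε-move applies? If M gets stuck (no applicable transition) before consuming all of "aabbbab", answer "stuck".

(q_0, aabbbab, Z) ⊢ (q_1, aabbbab, BYZ) ⊢ (q_0, abbbab, YYZ) ⊢ (q_1, bbbab, YYYZ) ⊢ (q_0, bbab, BBYYZ) ⊢ (q_0, bab, BYYZ) ⊢ (q_0, ab, YYZ) ⊢ (q_1, b, YYYZ) ⊢ (q_0, ε, BBYYZ)
All input consumed; M is in state q_0.

q_0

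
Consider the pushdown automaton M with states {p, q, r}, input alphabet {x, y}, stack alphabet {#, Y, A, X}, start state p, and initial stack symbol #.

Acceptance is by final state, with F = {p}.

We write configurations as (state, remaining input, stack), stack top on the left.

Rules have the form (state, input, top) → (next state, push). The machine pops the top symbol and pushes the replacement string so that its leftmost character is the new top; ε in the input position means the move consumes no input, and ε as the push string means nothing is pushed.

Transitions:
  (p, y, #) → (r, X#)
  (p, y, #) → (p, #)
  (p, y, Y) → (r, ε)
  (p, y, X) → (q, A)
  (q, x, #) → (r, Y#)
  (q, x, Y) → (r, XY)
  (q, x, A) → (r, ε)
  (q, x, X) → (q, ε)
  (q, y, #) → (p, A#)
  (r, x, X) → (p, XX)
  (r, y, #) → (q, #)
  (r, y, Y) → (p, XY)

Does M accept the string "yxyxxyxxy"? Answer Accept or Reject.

Reject

No computation consumes all input and reaches a final state.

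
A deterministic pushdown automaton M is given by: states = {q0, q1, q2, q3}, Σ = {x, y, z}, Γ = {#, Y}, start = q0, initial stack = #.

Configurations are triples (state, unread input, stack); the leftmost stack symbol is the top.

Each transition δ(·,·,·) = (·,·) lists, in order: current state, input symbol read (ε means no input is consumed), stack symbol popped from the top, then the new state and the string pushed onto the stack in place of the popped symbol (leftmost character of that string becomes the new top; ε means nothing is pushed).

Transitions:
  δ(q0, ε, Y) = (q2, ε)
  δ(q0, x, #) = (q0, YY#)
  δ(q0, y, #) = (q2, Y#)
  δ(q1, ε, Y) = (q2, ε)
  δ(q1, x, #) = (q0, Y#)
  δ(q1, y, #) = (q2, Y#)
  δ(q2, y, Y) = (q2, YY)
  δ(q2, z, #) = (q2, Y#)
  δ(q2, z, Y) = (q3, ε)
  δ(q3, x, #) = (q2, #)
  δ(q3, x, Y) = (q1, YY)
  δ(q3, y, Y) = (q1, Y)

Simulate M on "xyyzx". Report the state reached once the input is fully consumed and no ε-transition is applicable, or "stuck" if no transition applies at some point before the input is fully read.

(q0, xyyzx, #)
  read x, top #: go to q0, push YY# → (q0, yyzx, YY#)
  ε-move, top Y: go to q2, push ε → (q2, yyzx, Y#)
  read y, top Y: go to q2, push YY → (q2, yzx, YY#)
  read y, top Y: go to q2, push YY → (q2, zx, YYY#)
  read z, top Y: go to q3, push ε → (q3, x, YY#)
  read x, top Y: go to q1, push YY → (q1, ε, YYY#)
  ε-move, top Y: go to q2, push ε → (q2, ε, YY#)
All input consumed; M is in state q2.

q2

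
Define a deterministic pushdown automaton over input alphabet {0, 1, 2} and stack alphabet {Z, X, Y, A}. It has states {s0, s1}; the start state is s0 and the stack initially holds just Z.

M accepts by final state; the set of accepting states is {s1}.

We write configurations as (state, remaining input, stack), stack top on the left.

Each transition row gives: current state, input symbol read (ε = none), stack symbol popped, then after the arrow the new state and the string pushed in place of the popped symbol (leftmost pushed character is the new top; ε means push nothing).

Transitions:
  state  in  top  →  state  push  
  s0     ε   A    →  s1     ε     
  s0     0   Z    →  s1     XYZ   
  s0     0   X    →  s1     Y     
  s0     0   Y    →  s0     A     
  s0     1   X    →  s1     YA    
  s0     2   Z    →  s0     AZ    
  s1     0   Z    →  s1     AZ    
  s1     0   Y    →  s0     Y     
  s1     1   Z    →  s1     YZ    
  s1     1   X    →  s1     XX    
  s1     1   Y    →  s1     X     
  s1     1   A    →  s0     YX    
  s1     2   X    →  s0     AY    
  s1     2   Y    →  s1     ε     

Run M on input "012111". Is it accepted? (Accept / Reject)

(s0, 012111, Z)
  read 0, top Z: go to s1, push XYZ → (s1, 12111, XYZ)
  read 1, top X: go to s1, push XX → (s1, 2111, XXYZ)
  read 2, top X: go to s0, push AY → (s0, 111, AYXYZ)
  ε-move, top A: go to s1, push ε → (s1, 111, YXYZ)
  read 1, top Y: go to s1, push X → (s1, 11, XXYZ)
  read 1, top X: go to s1, push XX → (s1, 1, XXXYZ)
  read 1, top X: go to s1, push XX → (s1, ε, XXXXYZ)
All input consumed; state s1 ∈ F.

Accept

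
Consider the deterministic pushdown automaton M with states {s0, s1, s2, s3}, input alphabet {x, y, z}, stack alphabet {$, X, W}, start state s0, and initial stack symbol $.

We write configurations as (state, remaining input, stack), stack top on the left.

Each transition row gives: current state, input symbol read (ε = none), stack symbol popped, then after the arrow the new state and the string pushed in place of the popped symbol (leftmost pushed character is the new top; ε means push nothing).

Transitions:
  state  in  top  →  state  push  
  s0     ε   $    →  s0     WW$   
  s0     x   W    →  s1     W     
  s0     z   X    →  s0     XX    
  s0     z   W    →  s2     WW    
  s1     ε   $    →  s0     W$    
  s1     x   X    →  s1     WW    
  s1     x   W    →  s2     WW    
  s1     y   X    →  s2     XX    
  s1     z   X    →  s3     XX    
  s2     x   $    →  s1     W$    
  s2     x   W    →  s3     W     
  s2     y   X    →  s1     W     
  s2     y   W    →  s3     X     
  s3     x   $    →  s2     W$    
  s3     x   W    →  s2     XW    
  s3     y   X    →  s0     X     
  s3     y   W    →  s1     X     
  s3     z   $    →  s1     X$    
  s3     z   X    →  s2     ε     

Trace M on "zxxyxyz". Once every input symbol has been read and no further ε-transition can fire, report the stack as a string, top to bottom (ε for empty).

(s0, zxxyxyz, $)
  ε-move, top $: go to s0, push WW$ → (s0, zxxyxyz, WW$)
  read z, top W: go to s2, push WW → (s2, xxyxyz, WWW$)
  read x, top W: go to s3, push W → (s3, xyxyz, WWW$)
  read x, top W: go to s2, push XW → (s2, yxyz, XWWW$)
  read y, top X: go to s1, push W → (s1, xyz, WWWW$)
  read x, top W: go to s2, push WW → (s2, yz, WWWWW$)
  read y, top W: go to s3, push X → (s3, z, XWWWW$)
  read z, top X: go to s2, push ε → (s2, ε, WWWW$)
All input consumed in state s2 with stack WWWW$.

WWWW$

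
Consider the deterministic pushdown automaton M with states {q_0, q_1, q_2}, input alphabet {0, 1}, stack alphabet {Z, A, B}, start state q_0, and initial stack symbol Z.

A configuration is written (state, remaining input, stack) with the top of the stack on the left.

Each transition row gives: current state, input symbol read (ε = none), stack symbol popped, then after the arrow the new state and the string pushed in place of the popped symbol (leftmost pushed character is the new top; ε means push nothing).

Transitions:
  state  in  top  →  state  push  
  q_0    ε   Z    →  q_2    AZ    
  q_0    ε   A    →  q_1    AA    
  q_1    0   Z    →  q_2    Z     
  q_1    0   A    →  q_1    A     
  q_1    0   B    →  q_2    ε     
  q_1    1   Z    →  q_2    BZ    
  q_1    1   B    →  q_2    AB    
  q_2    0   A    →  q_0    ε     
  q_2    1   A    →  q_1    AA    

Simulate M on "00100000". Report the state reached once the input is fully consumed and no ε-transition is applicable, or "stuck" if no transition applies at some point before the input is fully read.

(q_0, 00100000, Z)
  ε-move, top Z: go to q_2, push AZ → (q_2, 00100000, AZ)
  read 0, top A: go to q_0, push ε → (q_0, 0100000, Z)
  ε-move, top Z: go to q_2, push AZ → (q_2, 0100000, AZ)
  read 0, top A: go to q_0, push ε → (q_0, 100000, Z)
  ε-move, top Z: go to q_2, push AZ → (q_2, 100000, AZ)
  read 1, top A: go to q_1, push AA → (q_1, 00000, AAZ)
  read 0, top A: go to q_1, push A → (q_1, 0000, AAZ)
  read 0, top A: go to q_1, push A → (q_1, 000, AAZ)
  read 0, top A: go to q_1, push A → (q_1, 00, AAZ)
  read 0, top A: go to q_1, push A → (q_1, 0, AAZ)
  read 0, top A: go to q_1, push A → (q_1, ε, AAZ)
All input consumed; M is in state q_1.

q_1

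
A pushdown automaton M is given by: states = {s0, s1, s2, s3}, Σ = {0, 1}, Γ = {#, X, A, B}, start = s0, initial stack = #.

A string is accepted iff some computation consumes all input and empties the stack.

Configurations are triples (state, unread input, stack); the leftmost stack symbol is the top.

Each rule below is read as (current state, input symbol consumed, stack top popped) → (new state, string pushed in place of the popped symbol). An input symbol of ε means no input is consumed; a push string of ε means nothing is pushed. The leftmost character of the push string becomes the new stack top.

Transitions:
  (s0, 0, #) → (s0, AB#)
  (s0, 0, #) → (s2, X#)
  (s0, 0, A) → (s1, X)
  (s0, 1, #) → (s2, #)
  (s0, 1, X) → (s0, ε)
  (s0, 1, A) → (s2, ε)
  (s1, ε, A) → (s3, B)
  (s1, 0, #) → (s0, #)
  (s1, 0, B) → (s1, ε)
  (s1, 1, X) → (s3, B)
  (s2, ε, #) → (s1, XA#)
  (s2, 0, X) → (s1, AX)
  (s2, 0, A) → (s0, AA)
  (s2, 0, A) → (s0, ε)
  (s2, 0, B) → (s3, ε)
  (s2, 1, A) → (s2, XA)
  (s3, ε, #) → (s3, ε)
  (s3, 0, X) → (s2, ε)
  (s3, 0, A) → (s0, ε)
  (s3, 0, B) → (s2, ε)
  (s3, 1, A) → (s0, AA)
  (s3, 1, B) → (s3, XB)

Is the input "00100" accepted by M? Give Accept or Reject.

One accepting computation: (s0, 00100, #) ⊢ (s0, 0100, AB#) ⊢ (s1, 100, XB#) ⊢ (s3, 00, BB#) ⊢ (s2, 0, B#) ⊢ (s3, ε, #) ⊢ (s3, ε, ε)
All input consumed and the stack is empty.

Accept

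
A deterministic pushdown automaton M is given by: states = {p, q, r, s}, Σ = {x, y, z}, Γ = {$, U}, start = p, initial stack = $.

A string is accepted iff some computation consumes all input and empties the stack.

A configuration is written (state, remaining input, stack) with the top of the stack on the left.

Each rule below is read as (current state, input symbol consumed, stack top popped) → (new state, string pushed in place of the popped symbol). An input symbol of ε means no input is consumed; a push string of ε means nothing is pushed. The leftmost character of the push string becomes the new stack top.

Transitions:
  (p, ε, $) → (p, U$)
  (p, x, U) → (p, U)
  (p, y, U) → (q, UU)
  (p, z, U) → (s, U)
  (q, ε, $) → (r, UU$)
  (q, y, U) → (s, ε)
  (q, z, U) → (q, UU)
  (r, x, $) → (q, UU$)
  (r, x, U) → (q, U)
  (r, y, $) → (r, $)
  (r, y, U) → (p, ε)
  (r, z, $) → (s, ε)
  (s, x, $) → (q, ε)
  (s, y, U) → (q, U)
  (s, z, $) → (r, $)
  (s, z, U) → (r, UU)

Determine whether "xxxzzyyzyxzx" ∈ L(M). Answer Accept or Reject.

(p, xxxzzyyzyxzx, $) ⊢ (p, xxxzzyyzyxzx, U$) ⊢ (p, xxzzyyzyxzx, U$) ⊢ (p, xzzyyzyxzx, U$) ⊢ (p, zzyyzyxzx, U$) ⊢ (s, zyyzyxzx, U$) ⊢ (r, yyzyxzx, UU$) ⊢ (p, yzyxzx, U$) ⊢ (q, zyxzx, UU$) ⊢ (q, yxzx, UUU$) ⊢ (s, xzx, UU$)
No transition applies at (s, xzx, UU$); input not fully consumed.

Reject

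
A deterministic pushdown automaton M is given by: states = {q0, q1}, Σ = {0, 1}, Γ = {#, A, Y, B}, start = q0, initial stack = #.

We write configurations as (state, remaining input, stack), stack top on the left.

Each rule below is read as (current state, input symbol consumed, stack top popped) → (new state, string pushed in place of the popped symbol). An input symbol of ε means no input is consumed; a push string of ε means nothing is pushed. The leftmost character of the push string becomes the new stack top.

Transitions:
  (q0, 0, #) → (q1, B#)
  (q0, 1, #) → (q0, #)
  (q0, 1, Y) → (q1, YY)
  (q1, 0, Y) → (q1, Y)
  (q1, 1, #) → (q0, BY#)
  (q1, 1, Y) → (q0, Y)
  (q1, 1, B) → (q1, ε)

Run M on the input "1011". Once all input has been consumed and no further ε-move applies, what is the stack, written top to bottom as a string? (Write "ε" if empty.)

(q0, 1011, #)
  read 1, top #: go to q0, push # → (q0, 011, #)
  read 0, top #: go to q1, push B# → (q1, 11, B#)
  read 1, top B: go to q1, push ε → (q1, 1, #)
  read 1, top #: go to q0, push BY# → (q0, ε, BY#)
All input consumed in state q0 with stack BY#.

BY#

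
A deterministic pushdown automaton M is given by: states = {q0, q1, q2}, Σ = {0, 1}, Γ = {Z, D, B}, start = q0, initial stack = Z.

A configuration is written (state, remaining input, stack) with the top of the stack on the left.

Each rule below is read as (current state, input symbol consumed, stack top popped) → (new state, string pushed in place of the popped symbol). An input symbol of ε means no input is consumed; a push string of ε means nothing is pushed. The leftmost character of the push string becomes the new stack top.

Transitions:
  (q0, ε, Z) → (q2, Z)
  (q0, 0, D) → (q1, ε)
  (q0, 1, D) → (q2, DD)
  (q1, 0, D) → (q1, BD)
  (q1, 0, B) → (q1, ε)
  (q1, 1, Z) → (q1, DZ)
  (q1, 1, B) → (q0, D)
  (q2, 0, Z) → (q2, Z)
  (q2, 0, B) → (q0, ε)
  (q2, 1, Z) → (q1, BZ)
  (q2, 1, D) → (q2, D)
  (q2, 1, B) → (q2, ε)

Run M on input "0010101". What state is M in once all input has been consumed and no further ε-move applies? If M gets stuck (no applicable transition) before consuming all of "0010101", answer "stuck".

q0

(q0, 0010101, Z) ⊢ (q2, 0010101, Z) ⊢ (q2, 010101, Z) ⊢ (q2, 10101, Z) ⊢ (q1, 0101, BZ) ⊢ (q1, 101, Z) ⊢ (q1, 01, DZ) ⊢ (q1, 1, BDZ) ⊢ (q0, ε, DDZ)
All input consumed; M is in state q0.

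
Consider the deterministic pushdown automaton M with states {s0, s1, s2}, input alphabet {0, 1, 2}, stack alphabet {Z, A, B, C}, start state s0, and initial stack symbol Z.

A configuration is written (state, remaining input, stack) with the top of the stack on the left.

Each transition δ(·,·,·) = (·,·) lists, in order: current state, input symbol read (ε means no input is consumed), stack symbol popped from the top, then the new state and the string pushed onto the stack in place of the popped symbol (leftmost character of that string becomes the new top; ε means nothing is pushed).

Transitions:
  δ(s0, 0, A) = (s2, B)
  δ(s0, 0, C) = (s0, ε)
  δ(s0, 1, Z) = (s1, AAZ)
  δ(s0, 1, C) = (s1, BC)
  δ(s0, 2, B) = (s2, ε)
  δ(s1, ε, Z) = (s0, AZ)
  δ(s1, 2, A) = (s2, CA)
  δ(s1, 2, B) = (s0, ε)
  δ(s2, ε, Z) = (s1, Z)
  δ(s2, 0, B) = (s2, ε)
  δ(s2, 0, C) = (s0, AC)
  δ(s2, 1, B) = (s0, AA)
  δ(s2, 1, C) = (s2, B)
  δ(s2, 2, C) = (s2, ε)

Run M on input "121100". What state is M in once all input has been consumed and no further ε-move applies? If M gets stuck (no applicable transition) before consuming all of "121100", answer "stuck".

(s0, 121100, Z)
  read 1, top Z: go to s1, push AAZ → (s1, 21100, AAZ)
  read 2, top A: go to s2, push CA → (s2, 1100, CAAZ)
  read 1, top C: go to s2, push B → (s2, 100, BAAZ)
  read 1, top B: go to s0, push AA → (s0, 00, AAAAZ)
  read 0, top A: go to s2, push B → (s2, 0, BAAAZ)
  read 0, top B: go to s2, push ε → (s2, ε, AAAZ)
All input consumed; M is in state s2.

s2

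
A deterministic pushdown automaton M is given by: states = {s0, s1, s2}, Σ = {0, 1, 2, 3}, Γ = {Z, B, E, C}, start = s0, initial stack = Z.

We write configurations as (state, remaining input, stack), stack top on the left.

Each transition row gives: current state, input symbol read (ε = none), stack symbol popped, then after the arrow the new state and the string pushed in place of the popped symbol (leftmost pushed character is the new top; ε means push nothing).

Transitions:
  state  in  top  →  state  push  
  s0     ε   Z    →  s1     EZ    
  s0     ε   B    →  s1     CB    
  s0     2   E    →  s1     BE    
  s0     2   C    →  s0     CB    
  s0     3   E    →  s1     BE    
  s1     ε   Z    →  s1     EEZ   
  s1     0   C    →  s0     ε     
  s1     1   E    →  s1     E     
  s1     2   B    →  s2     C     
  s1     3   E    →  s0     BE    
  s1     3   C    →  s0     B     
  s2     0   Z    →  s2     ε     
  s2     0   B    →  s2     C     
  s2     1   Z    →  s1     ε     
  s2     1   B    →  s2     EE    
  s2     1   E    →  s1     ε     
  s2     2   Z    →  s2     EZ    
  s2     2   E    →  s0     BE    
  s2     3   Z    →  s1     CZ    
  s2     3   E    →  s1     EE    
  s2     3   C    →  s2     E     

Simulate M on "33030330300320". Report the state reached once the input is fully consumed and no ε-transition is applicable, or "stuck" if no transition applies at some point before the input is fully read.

(s0, 33030330300320, Z)
  ε-move, top Z: go to s1, push EZ → (s1, 33030330300320, EZ)
  read 3, top E: go to s0, push BE → (s0, 3030330300320, BEZ)
  ε-move, top B: go to s1, push CB → (s1, 3030330300320, CBEZ)
  read 3, top C: go to s0, push B → (s0, 030330300320, BBEZ)
  ε-move, top B: go to s1, push CB → (s1, 030330300320, CBBEZ)
  read 0, top C: go to s0, push ε → (s0, 30330300320, BBEZ)
  ε-move, top B: go to s1, push CB → (s1, 30330300320, CBBEZ)
  read 3, top C: go to s0, push B → (s0, 0330300320, BBBEZ)
  ε-move, top B: go to s1, push CB → (s1, 0330300320, CBBBEZ)
  read 0, top C: go to s0, push ε → (s0, 330300320, BBBEZ)
  ε-move, top B: go to s1, push CB → (s1, 330300320, CBBBEZ)
  read 3, top C: go to s0, push B → (s0, 30300320, BBBBEZ)
  ε-move, top B: go to s1, push CB → (s1, 30300320, CBBBBEZ)
  read 3, top C: go to s0, push B → (s0, 0300320, BBBBBEZ)
  ε-move, top B: go to s1, push CB → (s1, 0300320, CBBBBBEZ)
  read 0, top C: go to s0, push ε → (s0, 300320, BBBBBEZ)
  ε-move, top B: go to s1, push CB → (s1, 300320, CBBBBBEZ)
  read 3, top C: go to s0, push B → (s0, 00320, BBBBBBEZ)
  ε-move, top B: go to s1, push CB → (s1, 00320, CBBBBBBEZ)
  read 0, top C: go to s0, push ε → (s0, 0320, BBBBBBEZ)
  ε-move, top B: go to s1, push CB → (s1, 0320, CBBBBBBEZ)
  read 0, top C: go to s0, push ε → (s0, 320, BBBBBBEZ)
  ε-move, top B: go to s1, push CB → (s1, 320, CBBBBBBEZ)
  read 3, top C: go to s0, push B → (s0, 20, BBBBBBBEZ)
  ε-move, top B: go to s1, push CB → (s1, 20, CBBBBBBBEZ)
No transition for (s1, 2, top C); M blocks with input 20 remaining.

stuck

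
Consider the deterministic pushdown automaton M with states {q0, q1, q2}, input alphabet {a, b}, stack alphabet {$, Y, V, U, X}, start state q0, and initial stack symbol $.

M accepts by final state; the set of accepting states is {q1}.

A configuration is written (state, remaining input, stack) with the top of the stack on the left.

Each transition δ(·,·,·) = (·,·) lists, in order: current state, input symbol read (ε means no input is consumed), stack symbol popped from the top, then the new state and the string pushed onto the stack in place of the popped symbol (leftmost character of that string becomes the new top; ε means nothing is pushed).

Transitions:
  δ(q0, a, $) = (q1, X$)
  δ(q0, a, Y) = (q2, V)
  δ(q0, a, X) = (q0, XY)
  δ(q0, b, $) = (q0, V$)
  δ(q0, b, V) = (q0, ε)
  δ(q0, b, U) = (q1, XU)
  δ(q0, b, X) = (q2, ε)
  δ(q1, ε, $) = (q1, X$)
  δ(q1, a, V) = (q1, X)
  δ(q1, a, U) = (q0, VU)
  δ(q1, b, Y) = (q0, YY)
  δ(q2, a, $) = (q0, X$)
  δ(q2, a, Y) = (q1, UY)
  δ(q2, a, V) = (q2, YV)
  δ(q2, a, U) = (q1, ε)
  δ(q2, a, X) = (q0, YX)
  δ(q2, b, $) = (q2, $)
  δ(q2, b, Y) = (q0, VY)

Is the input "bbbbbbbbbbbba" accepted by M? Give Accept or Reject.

Accept

(q0, bbbbbbbbbbbba, $) ⊢ (q0, bbbbbbbbbbba, V$) ⊢ (q0, bbbbbbbbbba, $) ⊢ (q0, bbbbbbbbba, V$) ⊢ (q0, bbbbbbbba, $) ⊢ (q0, bbbbbbba, V$) ⊢ (q0, bbbbbba, $) ⊢ (q0, bbbbba, V$) ⊢ (q0, bbbba, $) ⊢ (q0, bbba, V$) ⊢ (q0, bba, $) ⊢ (q0, ba, V$) ⊢ (q0, a, $) ⊢ (q1, ε, X$)
All input consumed; state q1 ∈ F.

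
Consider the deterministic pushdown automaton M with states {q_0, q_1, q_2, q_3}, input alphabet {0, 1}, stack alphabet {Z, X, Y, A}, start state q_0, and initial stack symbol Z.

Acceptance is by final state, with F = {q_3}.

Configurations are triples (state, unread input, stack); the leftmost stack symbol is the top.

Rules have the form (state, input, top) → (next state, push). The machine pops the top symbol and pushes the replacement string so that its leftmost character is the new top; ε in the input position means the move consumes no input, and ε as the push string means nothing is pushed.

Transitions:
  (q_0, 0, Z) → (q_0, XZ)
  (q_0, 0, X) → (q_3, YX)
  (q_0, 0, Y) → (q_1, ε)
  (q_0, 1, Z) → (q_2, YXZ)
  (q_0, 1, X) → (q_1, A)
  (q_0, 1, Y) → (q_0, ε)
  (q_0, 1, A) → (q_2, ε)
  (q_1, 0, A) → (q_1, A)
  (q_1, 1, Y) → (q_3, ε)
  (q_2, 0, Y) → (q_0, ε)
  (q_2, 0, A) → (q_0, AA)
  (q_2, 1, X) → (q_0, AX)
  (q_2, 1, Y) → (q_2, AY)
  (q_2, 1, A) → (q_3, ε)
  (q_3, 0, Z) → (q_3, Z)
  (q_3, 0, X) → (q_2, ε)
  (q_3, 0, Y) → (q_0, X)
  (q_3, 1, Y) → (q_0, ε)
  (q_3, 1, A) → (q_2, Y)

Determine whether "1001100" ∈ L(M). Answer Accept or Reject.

(q_0, 1001100, Z)
  read 1, top Z: go to q_2, push YXZ → (q_2, 001100, YXZ)
  read 0, top Y: go to q_0, push ε → (q_0, 01100, XZ)
  read 0, top X: go to q_3, push YX → (q_3, 1100, YXZ)
  read 1, top Y: go to q_0, push ε → (q_0, 100, XZ)
  read 1, top X: go to q_1, push A → (q_1, 00, AZ)
  read 0, top A: go to q_1, push A → (q_1, 0, AZ)
  read 0, top A: go to q_1, push A → (q_1, ε, AZ)
All input consumed; state q_1 ∉ F and no further ε-move applies.

Reject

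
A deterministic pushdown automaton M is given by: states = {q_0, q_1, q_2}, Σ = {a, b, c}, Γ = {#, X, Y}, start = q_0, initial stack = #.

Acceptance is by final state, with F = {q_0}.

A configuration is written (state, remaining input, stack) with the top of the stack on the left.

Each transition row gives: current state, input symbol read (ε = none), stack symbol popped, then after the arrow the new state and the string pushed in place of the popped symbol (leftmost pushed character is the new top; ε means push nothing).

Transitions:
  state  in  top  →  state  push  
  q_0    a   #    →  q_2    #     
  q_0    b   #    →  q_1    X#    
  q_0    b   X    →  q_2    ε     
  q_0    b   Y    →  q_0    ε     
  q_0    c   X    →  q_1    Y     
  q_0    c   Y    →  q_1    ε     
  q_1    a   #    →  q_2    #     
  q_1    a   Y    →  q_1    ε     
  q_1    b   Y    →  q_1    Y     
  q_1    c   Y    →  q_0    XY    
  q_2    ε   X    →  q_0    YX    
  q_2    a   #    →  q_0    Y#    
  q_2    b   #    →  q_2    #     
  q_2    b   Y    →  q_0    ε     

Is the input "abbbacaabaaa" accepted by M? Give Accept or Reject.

(q_0, abbbacaabaaa, #)
  read a, top #: go to q_2, push # → (q_2, bbbacaabaaa, #)
  read b, top #: go to q_2, push # → (q_2, bbacaabaaa, #)
  read b, top #: go to q_2, push # → (q_2, bacaabaaa, #)
  read b, top #: go to q_2, push # → (q_2, acaabaaa, #)
  read a, top #: go to q_0, push Y# → (q_0, caabaaa, Y#)
  read c, top Y: go to q_1, push ε → (q_1, aabaaa, #)
  read a, top #: go to q_2, push # → (q_2, abaaa, #)
  read a, top #: go to q_0, push Y# → (q_0, baaa, Y#)
  read b, top Y: go to q_0, push ε → (q_0, aaa, #)
  read a, top #: go to q_2, push # → (q_2, aa, #)
  read a, top #: go to q_0, push Y# → (q_0, a, Y#)
No transition applies at (q_0, a, Y#); input not fully consumed.

Reject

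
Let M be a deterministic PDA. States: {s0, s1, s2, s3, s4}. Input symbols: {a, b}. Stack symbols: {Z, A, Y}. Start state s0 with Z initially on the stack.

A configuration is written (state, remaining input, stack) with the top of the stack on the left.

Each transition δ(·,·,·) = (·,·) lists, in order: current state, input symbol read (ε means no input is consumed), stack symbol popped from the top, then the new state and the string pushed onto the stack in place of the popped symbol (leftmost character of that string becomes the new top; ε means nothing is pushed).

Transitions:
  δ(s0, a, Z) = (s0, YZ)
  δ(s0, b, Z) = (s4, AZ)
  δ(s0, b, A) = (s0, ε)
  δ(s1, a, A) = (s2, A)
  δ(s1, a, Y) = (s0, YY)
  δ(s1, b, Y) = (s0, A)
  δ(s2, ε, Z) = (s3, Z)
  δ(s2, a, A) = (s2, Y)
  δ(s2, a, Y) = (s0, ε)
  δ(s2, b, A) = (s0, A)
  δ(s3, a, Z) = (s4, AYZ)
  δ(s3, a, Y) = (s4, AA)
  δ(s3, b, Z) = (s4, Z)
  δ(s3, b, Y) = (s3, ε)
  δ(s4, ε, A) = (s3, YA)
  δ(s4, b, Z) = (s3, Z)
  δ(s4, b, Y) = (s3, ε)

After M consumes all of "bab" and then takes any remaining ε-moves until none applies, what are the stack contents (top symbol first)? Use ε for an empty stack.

(s0, bab, Z)
  read b, top Z: go to s4, push AZ → (s4, ab, AZ)
  ε-move, top A: go to s3, push YA → (s3, ab, YAZ)
  read a, top Y: go to s4, push AA → (s4, b, AAAZ)
  ε-move, top A: go to s3, push YA → (s3, b, YAAAZ)
  read b, top Y: go to s3, push ε → (s3, ε, AAAZ)
All input consumed in state s3 with stack AAAZ.

AAAZ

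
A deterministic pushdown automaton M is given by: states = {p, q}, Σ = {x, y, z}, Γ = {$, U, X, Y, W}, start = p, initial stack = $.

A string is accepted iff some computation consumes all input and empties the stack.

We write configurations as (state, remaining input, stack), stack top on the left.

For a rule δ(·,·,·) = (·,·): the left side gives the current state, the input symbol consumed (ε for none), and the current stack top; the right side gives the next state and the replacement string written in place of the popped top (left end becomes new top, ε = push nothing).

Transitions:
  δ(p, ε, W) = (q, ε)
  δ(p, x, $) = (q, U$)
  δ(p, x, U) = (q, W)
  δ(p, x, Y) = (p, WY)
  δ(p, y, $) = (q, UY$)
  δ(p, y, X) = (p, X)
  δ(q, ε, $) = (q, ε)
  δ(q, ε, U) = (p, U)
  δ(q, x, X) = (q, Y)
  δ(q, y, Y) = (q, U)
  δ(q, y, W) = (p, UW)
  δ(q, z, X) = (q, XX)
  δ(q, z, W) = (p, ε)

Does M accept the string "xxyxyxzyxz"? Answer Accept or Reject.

Accept

(p, xxyxyxzyxz, $)
  read x, top $: go to q, push U$ → (q, xyxyxzyxz, U$)
  ε-move, top U: go to p, push U → (p, xyxyxzyxz, U$)
  read x, top U: go to q, push W → (q, yxyxzyxz, W$)
  read y, top W: go to p, push UW → (p, xyxzyxz, UW$)
  read x, top U: go to q, push W → (q, yxzyxz, WW$)
  read y, top W: go to p, push UW → (p, xzyxz, UWW$)
  read x, top U: go to q, push W → (q, zyxz, WWW$)
  read z, top W: go to p, push ε → (p, yxz, WW$)
  ε-move, top W: go to q, push ε → (q, yxz, W$)
  read y, top W: go to p, push UW → (p, xz, UW$)
  read x, top U: go to q, push W → (q, z, WW$)
  read z, top W: go to p, push ε → (p, ε, W$)
  ε-move, top W: go to q, push ε → (q, ε, $)
  ε-move, top $: go to q, push ε → (q, ε, ε)
All input consumed and the stack is empty.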